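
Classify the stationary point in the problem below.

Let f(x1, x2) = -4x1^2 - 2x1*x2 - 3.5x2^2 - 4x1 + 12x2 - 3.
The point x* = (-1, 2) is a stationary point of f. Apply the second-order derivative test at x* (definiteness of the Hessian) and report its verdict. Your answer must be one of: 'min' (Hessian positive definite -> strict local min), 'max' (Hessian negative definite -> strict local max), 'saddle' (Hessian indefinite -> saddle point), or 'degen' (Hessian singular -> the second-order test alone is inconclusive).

Compute the Hessian H = grad^2 f:
  H = [[-8, -2], [-2, -7]]
Verify stationarity: grad f(x*) = H x* + g = (0, 0).
Eigenvalues of H: -9.5616, -5.4384.
Both eigenvalues < 0, so H is negative definite -> x* is a strict local max.

max


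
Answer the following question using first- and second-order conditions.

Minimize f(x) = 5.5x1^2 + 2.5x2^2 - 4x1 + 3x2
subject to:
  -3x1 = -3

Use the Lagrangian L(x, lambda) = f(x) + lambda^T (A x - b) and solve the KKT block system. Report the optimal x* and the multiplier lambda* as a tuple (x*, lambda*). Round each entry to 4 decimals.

Form the Lagrangian:
  L(x, lambda) = (1/2) x^T Q x + c^T x + lambda^T (A x - b)
Stationarity (grad_x L = 0): Q x + c + A^T lambda = 0.
Primal feasibility: A x = b.

This gives the KKT block system:
  [ Q   A^T ] [ x     ]   [-c ]
  [ A    0  ] [ lambda ] = [ b ]

Solving the linear system:
  x*      = (1, -0.6)
  lambda* = (2.3333)
  f(x*)   = 0.6

x* = (1, -0.6), lambda* = (2.3333)


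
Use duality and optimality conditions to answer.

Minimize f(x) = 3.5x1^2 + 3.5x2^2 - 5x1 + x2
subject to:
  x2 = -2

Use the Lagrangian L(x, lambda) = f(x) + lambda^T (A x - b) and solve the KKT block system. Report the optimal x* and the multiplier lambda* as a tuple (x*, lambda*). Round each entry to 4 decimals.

Form the Lagrangian:
  L(x, lambda) = (1/2) x^T Q x + c^T x + lambda^T (A x - b)
Stationarity (grad_x L = 0): Q x + c + A^T lambda = 0.
Primal feasibility: A x = b.

This gives the KKT block system:
  [ Q   A^T ] [ x     ]   [-c ]
  [ A    0  ] [ lambda ] = [ b ]

Solving the linear system:
  x*      = (0.7143, -2)
  lambda* = (13)
  f(x*)   = 10.2143

x* = (0.7143, -2), lambda* = (13)


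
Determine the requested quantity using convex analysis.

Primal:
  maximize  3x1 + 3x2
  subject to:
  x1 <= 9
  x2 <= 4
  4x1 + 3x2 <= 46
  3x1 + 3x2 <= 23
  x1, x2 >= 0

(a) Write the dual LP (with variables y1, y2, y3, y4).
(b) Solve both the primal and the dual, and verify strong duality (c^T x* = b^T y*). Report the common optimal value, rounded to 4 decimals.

The standard primal-dual pair for 'max c^T x s.t. A x <= b, x >= 0' is:
  Dual:  min b^T y  s.t.  A^T y >= c,  y >= 0.

So the dual LP is:
  minimize  9y1 + 4y2 + 46y3 + 23y4
  subject to:
    y1 + 4y3 + 3y4 >= 3
    y2 + 3y3 + 3y4 >= 3
    y1, y2, y3, y4 >= 0

Solving the primal: x* = (7.6667, 0).
  primal value c^T x* = 23.
Solving the dual: y* = (0, 0, 0, 1).
  dual value b^T y* = 23.
Strong duality: c^T x* = b^T y*. Confirmed.

23


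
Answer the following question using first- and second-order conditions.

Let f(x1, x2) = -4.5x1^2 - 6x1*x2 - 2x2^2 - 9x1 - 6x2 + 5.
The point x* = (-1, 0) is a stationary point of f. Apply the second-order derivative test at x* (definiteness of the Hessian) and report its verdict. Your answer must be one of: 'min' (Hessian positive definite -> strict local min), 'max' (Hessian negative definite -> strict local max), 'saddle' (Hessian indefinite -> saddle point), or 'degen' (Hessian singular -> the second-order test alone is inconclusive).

Compute the Hessian H = grad^2 f:
  H = [[-9, -6], [-6, -4]]
Verify stationarity: grad f(x*) = H x* + g = (0, 0).
Eigenvalues of H: -13, 0.
H has a zero eigenvalue (singular; negative semidefinite but not definite), so H is neither positive definite, negative definite, nor indefinite. The second-order test alone is inconclusive -> degen.
(Indeed, f is constant along the null direction of H through x*, so x* is not a strict local extremum.)

degen


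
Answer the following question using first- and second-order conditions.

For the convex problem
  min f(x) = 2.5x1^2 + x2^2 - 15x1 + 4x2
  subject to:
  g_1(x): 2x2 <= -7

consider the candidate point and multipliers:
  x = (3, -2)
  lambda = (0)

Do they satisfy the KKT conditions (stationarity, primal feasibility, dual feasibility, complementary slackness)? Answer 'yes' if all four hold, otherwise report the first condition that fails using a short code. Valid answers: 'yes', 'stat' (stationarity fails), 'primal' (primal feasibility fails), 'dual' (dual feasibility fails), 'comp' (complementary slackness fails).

Gradient of f: grad f(x) = Q x + c = (0, 0)
Constraint values g_i(x) = a_i^T x - b_i:
  g_1((3, -2)) = 3
Stationarity residual: grad f(x) + sum_i lambda_i a_i = (0, 0)
  -> stationarity OK
Primal feasibility (all g_i <= 0): FAILS
Dual feasibility (all lambda_i >= 0): OK
Complementary slackness (lambda_i * g_i(x) = 0 for all i): OK

Verdict: the first failing condition is primal_feasibility -> primal.

primal


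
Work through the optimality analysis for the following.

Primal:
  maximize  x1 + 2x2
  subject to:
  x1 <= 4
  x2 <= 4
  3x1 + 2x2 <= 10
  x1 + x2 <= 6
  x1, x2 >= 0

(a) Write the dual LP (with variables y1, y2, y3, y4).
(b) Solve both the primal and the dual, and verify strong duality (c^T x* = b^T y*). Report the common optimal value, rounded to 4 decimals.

The standard primal-dual pair for 'max c^T x s.t. A x <= b, x >= 0' is:
  Dual:  min b^T y  s.t.  A^T y >= c,  y >= 0.

So the dual LP is:
  minimize  4y1 + 4y2 + 10y3 + 6y4
  subject to:
    y1 + 3y3 + y4 >= 1
    y2 + 2y3 + y4 >= 2
    y1, y2, y3, y4 >= 0

Solving the primal: x* = (0.6667, 4).
  primal value c^T x* = 8.6667.
Solving the dual: y* = (0, 1.3333, 0.3333, 0).
  dual value b^T y* = 8.6667.
Strong duality: c^T x* = b^T y*. Confirmed.

8.6667


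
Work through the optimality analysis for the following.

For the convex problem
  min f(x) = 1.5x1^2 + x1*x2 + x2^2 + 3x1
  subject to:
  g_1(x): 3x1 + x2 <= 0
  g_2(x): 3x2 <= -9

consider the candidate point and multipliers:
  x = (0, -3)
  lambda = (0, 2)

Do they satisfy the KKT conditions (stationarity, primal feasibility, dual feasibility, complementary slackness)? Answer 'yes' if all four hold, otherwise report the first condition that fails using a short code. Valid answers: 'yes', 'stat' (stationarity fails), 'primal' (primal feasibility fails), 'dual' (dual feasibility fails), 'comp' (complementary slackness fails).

Gradient of f: grad f(x) = Q x + c = (0, -6)
Constraint values g_i(x) = a_i^T x - b_i:
  g_1((0, -3)) = -3
  g_2((0, -3)) = 0
Stationarity residual: grad f(x) + sum_i lambda_i a_i = (0, 0)
  -> stationarity OK
Primal feasibility (all g_i <= 0): OK
Dual feasibility (all lambda_i >= 0): OK
Complementary slackness (lambda_i * g_i(x) = 0 for all i): OK

Verdict: yes, KKT holds.

yes


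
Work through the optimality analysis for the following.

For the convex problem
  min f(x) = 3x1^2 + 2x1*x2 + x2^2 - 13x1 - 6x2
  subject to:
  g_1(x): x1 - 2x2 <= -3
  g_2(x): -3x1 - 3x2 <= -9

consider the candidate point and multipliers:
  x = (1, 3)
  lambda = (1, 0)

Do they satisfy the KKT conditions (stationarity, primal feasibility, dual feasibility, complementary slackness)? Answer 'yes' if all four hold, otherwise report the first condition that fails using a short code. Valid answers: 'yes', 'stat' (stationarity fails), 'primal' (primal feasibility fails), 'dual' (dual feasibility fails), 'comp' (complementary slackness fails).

Gradient of f: grad f(x) = Q x + c = (-1, 2)
Constraint values g_i(x) = a_i^T x - b_i:
  g_1((1, 3)) = -2
  g_2((1, 3)) = -3
Stationarity residual: grad f(x) + sum_i lambda_i a_i = (0, 0)
  -> stationarity OK
Primal feasibility (all g_i <= 0): OK
Dual feasibility (all lambda_i >= 0): OK
Complementary slackness (lambda_i * g_i(x) = 0 for all i): FAILS

Verdict: the first failing condition is complementary_slackness -> comp.

comp


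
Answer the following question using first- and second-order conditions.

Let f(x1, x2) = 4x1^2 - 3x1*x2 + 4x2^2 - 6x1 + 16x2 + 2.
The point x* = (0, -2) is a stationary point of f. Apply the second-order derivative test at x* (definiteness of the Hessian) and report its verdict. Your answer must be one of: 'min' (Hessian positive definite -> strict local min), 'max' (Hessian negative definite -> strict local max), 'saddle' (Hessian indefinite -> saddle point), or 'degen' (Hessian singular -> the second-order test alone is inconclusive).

Compute the Hessian H = grad^2 f:
  H = [[8, -3], [-3, 8]]
Verify stationarity: grad f(x*) = H x* + g = (0, 0).
Eigenvalues of H: 5, 11.
Both eigenvalues > 0, so H is positive definite -> x* is a strict local min.

min


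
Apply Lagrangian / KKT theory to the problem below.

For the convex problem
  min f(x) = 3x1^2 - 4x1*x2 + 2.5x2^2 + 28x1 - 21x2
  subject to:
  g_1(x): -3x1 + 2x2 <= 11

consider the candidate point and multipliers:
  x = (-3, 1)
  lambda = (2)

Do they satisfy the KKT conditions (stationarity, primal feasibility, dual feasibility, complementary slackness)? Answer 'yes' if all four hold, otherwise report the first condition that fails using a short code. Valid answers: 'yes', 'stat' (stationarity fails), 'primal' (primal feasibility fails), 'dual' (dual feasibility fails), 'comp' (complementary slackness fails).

Gradient of f: grad f(x) = Q x + c = (6, -4)
Constraint values g_i(x) = a_i^T x - b_i:
  g_1((-3, 1)) = 0
Stationarity residual: grad f(x) + sum_i lambda_i a_i = (0, 0)
  -> stationarity OK
Primal feasibility (all g_i <= 0): OK
Dual feasibility (all lambda_i >= 0): OK
Complementary slackness (lambda_i * g_i(x) = 0 for all i): OK

Verdict: yes, KKT holds.

yes


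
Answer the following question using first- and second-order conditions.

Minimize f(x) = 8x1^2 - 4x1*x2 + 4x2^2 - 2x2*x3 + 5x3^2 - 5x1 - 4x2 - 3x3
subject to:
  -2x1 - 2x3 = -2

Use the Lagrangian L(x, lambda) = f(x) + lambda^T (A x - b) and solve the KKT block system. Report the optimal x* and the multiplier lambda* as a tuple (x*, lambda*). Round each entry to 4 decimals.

Form the Lagrangian:
  L(x, lambda) = (1/2) x^T Q x + c^T x + lambda^T (A x - b)
Stationarity (grad_x L = 0): Q x + c + A^T lambda = 0.
Primal feasibility: A x = b.

This gives the KKT block system:
  [ Q   A^T ] [ x     ]   [-c ]
  [ A    0  ] [ lambda ] = [ b ]

Solving the linear system:
  x*      = (0.5294, 0.8824, 0.4706)
  lambda* = (-0.0294)
  f(x*)   = -3.8235

x* = (0.5294, 0.8824, 0.4706), lambda* = (-0.0294)


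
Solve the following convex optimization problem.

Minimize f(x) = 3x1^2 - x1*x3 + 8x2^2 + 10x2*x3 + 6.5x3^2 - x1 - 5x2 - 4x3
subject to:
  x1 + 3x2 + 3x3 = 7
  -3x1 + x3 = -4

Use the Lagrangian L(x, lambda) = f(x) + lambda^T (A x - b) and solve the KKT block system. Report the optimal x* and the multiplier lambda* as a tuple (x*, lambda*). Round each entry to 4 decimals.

Form the Lagrangian:
  L(x, lambda) = (1/2) x^T Q x + c^T x + lambda^T (A x - b)
Stationarity (grad_x L = 0): Q x + c + A^T lambda = 0.
Primal feasibility: A x = b.

This gives the KKT block system:
  [ Q   A^T ] [ x     ]   [-c ]
  [ A    0  ] [ lambda ] = [ b ]

Solving the linear system:
  x*      = (1.7175, 0.6084, 1.1524)
  lambda* = (-5.4197, 0.9109)
  f(x*)   = 16.1061

x* = (1.7175, 0.6084, 1.1524), lambda* = (-5.4197, 0.9109)


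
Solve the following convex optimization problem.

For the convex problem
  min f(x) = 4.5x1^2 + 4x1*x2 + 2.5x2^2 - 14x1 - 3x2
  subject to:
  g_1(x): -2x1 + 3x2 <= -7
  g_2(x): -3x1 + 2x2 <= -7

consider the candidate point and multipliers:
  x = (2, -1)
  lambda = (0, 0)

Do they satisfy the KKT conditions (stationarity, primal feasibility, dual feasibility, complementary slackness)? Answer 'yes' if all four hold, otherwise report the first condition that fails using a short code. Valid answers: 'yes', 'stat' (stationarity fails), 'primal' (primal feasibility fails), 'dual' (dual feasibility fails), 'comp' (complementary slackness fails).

Gradient of f: grad f(x) = Q x + c = (0, 0)
Constraint values g_i(x) = a_i^T x - b_i:
  g_1((2, -1)) = 0
  g_2((2, -1)) = -1
Stationarity residual: grad f(x) + sum_i lambda_i a_i = (0, 0)
  -> stationarity OK
Primal feasibility (all g_i <= 0): OK
Dual feasibility (all lambda_i >= 0): OK
Complementary slackness (lambda_i * g_i(x) = 0 for all i): OK

Verdict: yes, KKT holds.

yes


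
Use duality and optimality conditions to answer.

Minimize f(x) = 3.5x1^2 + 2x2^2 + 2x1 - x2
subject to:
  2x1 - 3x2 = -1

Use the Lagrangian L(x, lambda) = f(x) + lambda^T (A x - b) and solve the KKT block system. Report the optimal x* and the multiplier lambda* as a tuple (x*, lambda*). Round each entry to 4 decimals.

Form the Lagrangian:
  L(x, lambda) = (1/2) x^T Q x + c^T x + lambda^T (A x - b)
Stationarity (grad_x L = 0): Q x + c + A^T lambda = 0.
Primal feasibility: A x = b.

This gives the KKT block system:
  [ Q   A^T ] [ x     ]   [-c ]
  [ A    0  ] [ lambda ] = [ b ]

Solving the linear system:
  x*      = (-0.2532, 0.1646)
  lambda* = (-0.1139)
  f(x*)   = -0.3924

x* = (-0.2532, 0.1646), lambda* = (-0.1139)


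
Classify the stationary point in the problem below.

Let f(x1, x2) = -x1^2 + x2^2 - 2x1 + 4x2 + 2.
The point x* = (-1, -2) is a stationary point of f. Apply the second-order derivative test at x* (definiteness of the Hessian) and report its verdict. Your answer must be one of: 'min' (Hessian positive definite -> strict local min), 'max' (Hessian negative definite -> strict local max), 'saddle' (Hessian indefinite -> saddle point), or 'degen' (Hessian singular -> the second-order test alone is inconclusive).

Compute the Hessian H = grad^2 f:
  H = [[-2, 0], [0, 2]]
Verify stationarity: grad f(x*) = H x* + g = (0, 0).
Eigenvalues of H: -2, 2.
Eigenvalues have mixed signs, so H is indefinite -> x* is a saddle point.

saddle


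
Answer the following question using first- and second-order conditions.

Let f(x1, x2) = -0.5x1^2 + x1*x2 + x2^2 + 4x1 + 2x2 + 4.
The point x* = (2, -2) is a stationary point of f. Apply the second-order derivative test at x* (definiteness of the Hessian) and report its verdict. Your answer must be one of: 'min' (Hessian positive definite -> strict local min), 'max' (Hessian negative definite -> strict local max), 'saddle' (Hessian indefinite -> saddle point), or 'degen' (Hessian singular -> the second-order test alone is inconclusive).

Compute the Hessian H = grad^2 f:
  H = [[-1, 1], [1, 2]]
Verify stationarity: grad f(x*) = H x* + g = (0, 0).
Eigenvalues of H: -1.3028, 2.3028.
Eigenvalues have mixed signs, so H is indefinite -> x* is a saddle point.

saddle


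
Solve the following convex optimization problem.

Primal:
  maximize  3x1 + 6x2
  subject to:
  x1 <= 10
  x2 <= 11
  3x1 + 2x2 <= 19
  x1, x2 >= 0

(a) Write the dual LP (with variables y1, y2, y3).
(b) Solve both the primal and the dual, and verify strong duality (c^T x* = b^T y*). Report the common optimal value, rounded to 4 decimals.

The standard primal-dual pair for 'max c^T x s.t. A x <= b, x >= 0' is:
  Dual:  min b^T y  s.t.  A^T y >= c,  y >= 0.

So the dual LP is:
  minimize  10y1 + 11y2 + 19y3
  subject to:
    y1 + 3y3 >= 3
    y2 + 2y3 >= 6
    y1, y2, y3 >= 0

Solving the primal: x* = (0, 9.5).
  primal value c^T x* = 57.
Solving the dual: y* = (0, 0, 3).
  dual value b^T y* = 57.
Strong duality: c^T x* = b^T y*. Confirmed.

57


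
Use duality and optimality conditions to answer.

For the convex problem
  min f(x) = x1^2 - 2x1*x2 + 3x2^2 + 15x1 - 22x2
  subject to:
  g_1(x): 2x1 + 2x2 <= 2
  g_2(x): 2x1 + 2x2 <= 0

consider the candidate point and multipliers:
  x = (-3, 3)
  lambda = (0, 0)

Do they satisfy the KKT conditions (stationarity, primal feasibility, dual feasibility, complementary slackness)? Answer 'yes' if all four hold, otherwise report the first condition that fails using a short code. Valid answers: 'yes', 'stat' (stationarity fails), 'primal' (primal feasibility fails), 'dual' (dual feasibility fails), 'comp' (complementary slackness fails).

Gradient of f: grad f(x) = Q x + c = (3, 2)
Constraint values g_i(x) = a_i^T x - b_i:
  g_1((-3, 3)) = -2
  g_2((-3, 3)) = 0
Stationarity residual: grad f(x) + sum_i lambda_i a_i = (3, 2)
  -> stationarity FAILS
Primal feasibility (all g_i <= 0): OK
Dual feasibility (all lambda_i >= 0): OK
Complementary slackness (lambda_i * g_i(x) = 0 for all i): OK

Verdict: the first failing condition is stationarity -> stat.

stat


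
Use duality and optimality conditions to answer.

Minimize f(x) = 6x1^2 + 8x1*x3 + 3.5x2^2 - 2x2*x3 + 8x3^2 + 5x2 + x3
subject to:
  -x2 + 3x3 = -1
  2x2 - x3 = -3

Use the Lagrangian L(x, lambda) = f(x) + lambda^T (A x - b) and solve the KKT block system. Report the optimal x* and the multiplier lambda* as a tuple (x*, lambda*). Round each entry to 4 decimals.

Form the Lagrangian:
  L(x, lambda) = (1/2) x^T Q x + c^T x + lambda^T (A x - b)
Stationarity (grad_x L = 0): Q x + c + A^T lambda = 0.
Primal feasibility: A x = b.

This gives the KKT block system:
  [ Q   A^T ] [ x     ]   [-c ]
  [ A    0  ] [ lambda ] = [ b ]

Solving the linear system:
  x*      = (0.6667, -2, -1)
  lambda* = (3.6667, 5.3333)
  f(x*)   = 4.3333

x* = (0.6667, -2, -1), lambda* = (3.6667, 5.3333)


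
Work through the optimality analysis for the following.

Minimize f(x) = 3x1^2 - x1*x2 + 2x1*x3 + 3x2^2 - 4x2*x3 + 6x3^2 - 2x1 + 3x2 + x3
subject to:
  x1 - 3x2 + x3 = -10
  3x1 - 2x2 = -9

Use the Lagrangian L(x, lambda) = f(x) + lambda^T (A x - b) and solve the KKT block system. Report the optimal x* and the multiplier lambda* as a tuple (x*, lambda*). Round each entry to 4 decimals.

Form the Lagrangian:
  L(x, lambda) = (1/2) x^T Q x + c^T x + lambda^T (A x - b)
Stationarity (grad_x L = 0): Q x + c + A^T lambda = 0.
Primal feasibility: A x = b.

This gives the KKT block system:
  [ Q   A^T ] [ x     ]   [-c ]
  [ A    0  ] [ lambda ] = [ b ]

Solving the linear system:
  x*      = (-0.8266, 3.2601, 0.607)
  lambda* = (6.4096, 0.8653)
  f(x*)   = 41.9622

x* = (-0.8266, 3.2601, 0.607), lambda* = (6.4096, 0.8653)


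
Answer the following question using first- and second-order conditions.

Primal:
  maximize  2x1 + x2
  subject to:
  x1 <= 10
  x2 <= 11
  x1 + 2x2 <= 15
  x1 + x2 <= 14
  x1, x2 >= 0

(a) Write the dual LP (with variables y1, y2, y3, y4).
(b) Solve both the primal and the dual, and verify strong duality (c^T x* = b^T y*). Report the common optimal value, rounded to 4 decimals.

The standard primal-dual pair for 'max c^T x s.t. A x <= b, x >= 0' is:
  Dual:  min b^T y  s.t.  A^T y >= c,  y >= 0.

So the dual LP is:
  minimize  10y1 + 11y2 + 15y3 + 14y4
  subject to:
    y1 + y3 + y4 >= 2
    y2 + 2y3 + y4 >= 1
    y1, y2, y3, y4 >= 0

Solving the primal: x* = (10, 2.5).
  primal value c^T x* = 22.5.
Solving the dual: y* = (1.5, 0, 0.5, 0).
  dual value b^T y* = 22.5.
Strong duality: c^T x* = b^T y*. Confirmed.

22.5


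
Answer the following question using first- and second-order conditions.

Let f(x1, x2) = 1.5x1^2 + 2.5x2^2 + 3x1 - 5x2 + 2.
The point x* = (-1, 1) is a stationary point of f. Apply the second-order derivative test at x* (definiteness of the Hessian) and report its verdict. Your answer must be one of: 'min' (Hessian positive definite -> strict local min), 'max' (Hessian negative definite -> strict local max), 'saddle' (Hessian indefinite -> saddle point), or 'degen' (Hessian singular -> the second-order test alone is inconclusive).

Compute the Hessian H = grad^2 f:
  H = [[3, 0], [0, 5]]
Verify stationarity: grad f(x*) = H x* + g = (0, 0).
Eigenvalues of H: 3, 5.
Both eigenvalues > 0, so H is positive definite -> x* is a strict local min.

min


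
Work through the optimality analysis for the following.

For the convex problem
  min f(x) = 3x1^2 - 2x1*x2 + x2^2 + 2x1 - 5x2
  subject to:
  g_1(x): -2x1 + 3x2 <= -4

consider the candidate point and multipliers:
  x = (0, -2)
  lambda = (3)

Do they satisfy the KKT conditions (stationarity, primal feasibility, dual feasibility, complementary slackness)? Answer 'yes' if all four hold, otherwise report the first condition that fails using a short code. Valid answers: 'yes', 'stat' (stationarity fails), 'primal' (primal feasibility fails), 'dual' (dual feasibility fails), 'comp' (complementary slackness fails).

Gradient of f: grad f(x) = Q x + c = (6, -9)
Constraint values g_i(x) = a_i^T x - b_i:
  g_1((0, -2)) = -2
Stationarity residual: grad f(x) + sum_i lambda_i a_i = (0, 0)
  -> stationarity OK
Primal feasibility (all g_i <= 0): OK
Dual feasibility (all lambda_i >= 0): OK
Complementary slackness (lambda_i * g_i(x) = 0 for all i): FAILS

Verdict: the first failing condition is complementary_slackness -> comp.

comp


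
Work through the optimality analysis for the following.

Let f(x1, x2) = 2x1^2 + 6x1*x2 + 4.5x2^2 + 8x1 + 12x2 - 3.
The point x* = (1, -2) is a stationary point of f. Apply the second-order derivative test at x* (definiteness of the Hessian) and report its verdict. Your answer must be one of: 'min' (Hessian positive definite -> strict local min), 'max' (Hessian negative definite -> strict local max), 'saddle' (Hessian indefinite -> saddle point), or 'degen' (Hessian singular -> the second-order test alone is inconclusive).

Compute the Hessian H = grad^2 f:
  H = [[4, 6], [6, 9]]
Verify stationarity: grad f(x*) = H x* + g = (0, 0).
Eigenvalues of H: 0, 13.
H has a zero eigenvalue (singular; positive semidefinite but not definite), so H is neither positive definite, negative definite, nor indefinite. The second-order test alone is inconclusive -> degen.
(Indeed, f is constant along the null direction of H through x*, so x* is not a strict local extremum.)

degen


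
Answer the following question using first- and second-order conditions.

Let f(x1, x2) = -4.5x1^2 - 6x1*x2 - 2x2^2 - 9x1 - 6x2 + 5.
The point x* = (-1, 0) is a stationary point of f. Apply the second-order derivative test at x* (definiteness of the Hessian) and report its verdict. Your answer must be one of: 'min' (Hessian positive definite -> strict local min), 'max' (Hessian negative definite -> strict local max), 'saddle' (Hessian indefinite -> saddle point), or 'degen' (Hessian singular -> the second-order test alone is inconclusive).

Compute the Hessian H = grad^2 f:
  H = [[-9, -6], [-6, -4]]
Verify stationarity: grad f(x*) = H x* + g = (0, 0).
Eigenvalues of H: -13, 0.
H has a zero eigenvalue (singular; negative semidefinite but not definite), so H is neither positive definite, negative definite, nor indefinite. The second-order test alone is inconclusive -> degen.
(Indeed, f is constant along the null direction of H through x*, so x* is not a strict local extremum.)

degen


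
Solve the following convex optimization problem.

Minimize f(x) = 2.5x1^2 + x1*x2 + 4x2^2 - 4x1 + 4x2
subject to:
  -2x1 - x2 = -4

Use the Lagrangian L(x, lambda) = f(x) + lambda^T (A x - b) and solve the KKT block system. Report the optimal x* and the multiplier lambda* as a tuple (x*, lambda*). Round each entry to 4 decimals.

Form the Lagrangian:
  L(x, lambda) = (1/2) x^T Q x + c^T x + lambda^T (A x - b)
Stationarity (grad_x L = 0): Q x + c + A^T lambda = 0.
Primal feasibility: A x = b.

This gives the KKT block system:
  [ Q   A^T ] [ x     ]   [-c ]
  [ A    0  ] [ lambda ] = [ b ]

Solving the linear system:
  x*      = (2.1818, -0.3636)
  lambda* = (3.2727)
  f(x*)   = 1.4545

x* = (2.1818, -0.3636), lambda* = (3.2727)


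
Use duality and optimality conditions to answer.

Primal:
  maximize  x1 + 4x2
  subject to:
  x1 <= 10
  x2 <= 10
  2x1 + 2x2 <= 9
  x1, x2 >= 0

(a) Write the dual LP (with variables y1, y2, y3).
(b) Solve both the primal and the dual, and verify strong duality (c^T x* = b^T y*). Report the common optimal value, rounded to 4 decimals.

The standard primal-dual pair for 'max c^T x s.t. A x <= b, x >= 0' is:
  Dual:  min b^T y  s.t.  A^T y >= c,  y >= 0.

So the dual LP is:
  minimize  10y1 + 10y2 + 9y3
  subject to:
    y1 + 2y3 >= 1
    y2 + 2y3 >= 4
    y1, y2, y3 >= 0

Solving the primal: x* = (0, 4.5).
  primal value c^T x* = 18.
Solving the dual: y* = (0, 0, 2).
  dual value b^T y* = 18.
Strong duality: c^T x* = b^T y*. Confirmed.

18


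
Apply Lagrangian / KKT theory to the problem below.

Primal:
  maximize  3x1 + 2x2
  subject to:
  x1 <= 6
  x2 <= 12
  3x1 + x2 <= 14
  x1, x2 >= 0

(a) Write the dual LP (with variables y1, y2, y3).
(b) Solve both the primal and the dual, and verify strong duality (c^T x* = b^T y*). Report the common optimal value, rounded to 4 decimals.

The standard primal-dual pair for 'max c^T x s.t. A x <= b, x >= 0' is:
  Dual:  min b^T y  s.t.  A^T y >= c,  y >= 0.

So the dual LP is:
  minimize  6y1 + 12y2 + 14y3
  subject to:
    y1 + 3y3 >= 3
    y2 + y3 >= 2
    y1, y2, y3 >= 0

Solving the primal: x* = (0.6667, 12).
  primal value c^T x* = 26.
Solving the dual: y* = (0, 1, 1).
  dual value b^T y* = 26.
Strong duality: c^T x* = b^T y*. Confirmed.

26


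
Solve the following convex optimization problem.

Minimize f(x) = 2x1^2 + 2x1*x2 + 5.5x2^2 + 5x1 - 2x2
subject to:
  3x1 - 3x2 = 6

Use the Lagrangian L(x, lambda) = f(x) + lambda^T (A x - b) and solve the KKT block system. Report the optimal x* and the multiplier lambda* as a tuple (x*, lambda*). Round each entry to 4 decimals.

Form the Lagrangian:
  L(x, lambda) = (1/2) x^T Q x + c^T x + lambda^T (A x - b)
Stationarity (grad_x L = 0): Q x + c + A^T lambda = 0.
Primal feasibility: A x = b.

This gives the KKT block system:
  [ Q   A^T ] [ x     ]   [-c ]
  [ A    0  ] [ lambda ] = [ b ]

Solving the linear system:
  x*      = (1.2105, -0.7895)
  lambda* = (-2.7544)
  f(x*)   = 12.0789

x* = (1.2105, -0.7895), lambda* = (-2.7544)


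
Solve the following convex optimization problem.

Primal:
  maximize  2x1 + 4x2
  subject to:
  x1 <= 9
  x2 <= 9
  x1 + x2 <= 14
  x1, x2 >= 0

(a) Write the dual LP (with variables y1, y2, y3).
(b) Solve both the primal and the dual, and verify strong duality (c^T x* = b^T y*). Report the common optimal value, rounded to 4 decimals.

The standard primal-dual pair for 'max c^T x s.t. A x <= b, x >= 0' is:
  Dual:  min b^T y  s.t.  A^T y >= c,  y >= 0.

So the dual LP is:
  minimize  9y1 + 9y2 + 14y3
  subject to:
    y1 + y3 >= 2
    y2 + y3 >= 4
    y1, y2, y3 >= 0

Solving the primal: x* = (5, 9).
  primal value c^T x* = 46.
Solving the dual: y* = (0, 2, 2).
  dual value b^T y* = 46.
Strong duality: c^T x* = b^T y*. Confirmed.

46


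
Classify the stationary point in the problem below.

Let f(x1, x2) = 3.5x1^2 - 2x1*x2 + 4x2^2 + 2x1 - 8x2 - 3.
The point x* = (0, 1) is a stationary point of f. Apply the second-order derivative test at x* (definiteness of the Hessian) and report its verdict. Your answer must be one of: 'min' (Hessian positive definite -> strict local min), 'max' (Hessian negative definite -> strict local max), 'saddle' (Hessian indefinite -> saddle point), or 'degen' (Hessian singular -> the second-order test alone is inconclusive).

Compute the Hessian H = grad^2 f:
  H = [[7, -2], [-2, 8]]
Verify stationarity: grad f(x*) = H x* + g = (0, 0).
Eigenvalues of H: 5.4384, 9.5616.
Both eigenvalues > 0, so H is positive definite -> x* is a strict local min.

min


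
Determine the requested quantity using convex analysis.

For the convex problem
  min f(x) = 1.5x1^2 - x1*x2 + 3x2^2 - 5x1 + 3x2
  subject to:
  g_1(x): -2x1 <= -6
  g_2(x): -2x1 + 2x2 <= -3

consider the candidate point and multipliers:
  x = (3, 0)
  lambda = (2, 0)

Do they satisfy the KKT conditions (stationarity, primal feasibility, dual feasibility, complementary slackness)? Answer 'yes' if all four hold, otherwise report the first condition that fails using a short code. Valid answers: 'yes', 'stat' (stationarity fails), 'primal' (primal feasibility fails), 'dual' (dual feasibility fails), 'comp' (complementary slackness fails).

Gradient of f: grad f(x) = Q x + c = (4, 0)
Constraint values g_i(x) = a_i^T x - b_i:
  g_1((3, 0)) = 0
  g_2((3, 0)) = -3
Stationarity residual: grad f(x) + sum_i lambda_i a_i = (0, 0)
  -> stationarity OK
Primal feasibility (all g_i <= 0): OK
Dual feasibility (all lambda_i >= 0): OK
Complementary slackness (lambda_i * g_i(x) = 0 for all i): OK

Verdict: yes, KKT holds.

yes


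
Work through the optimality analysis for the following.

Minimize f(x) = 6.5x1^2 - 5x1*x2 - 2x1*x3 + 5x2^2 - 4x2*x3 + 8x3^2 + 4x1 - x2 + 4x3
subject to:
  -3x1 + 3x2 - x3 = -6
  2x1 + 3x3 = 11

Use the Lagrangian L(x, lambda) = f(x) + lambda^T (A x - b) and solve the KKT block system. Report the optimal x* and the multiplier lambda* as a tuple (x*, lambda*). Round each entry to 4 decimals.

Form the Lagrangian:
  L(x, lambda) = (1/2) x^T Q x + c^T x + lambda^T (A x - b)
Stationarity (grad_x L = 0): Q x + c + A^T lambda = 0.
Primal feasibility: A x = b.

This gives the KKT block system:
  [ Q   A^T ] [ x     ]   [-c ]
  [ A    0  ] [ lambda ] = [ b ]

Solving the linear system:
  x*      = (2.4419, 1.1215, 2.0387)
  lambda* = (3.3831, -7.9554)
  f(x*)   = 62.3048

x* = (2.4419, 1.1215, 2.0387), lambda* = (3.3831, -7.9554)


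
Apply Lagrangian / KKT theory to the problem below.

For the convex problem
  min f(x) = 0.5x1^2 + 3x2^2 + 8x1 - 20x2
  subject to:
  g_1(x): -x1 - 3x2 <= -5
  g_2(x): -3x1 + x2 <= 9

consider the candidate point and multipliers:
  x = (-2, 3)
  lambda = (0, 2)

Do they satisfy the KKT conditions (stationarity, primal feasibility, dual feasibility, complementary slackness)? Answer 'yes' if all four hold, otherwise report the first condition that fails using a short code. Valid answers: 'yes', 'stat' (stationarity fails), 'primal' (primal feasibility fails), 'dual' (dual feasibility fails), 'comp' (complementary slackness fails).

Gradient of f: grad f(x) = Q x + c = (6, -2)
Constraint values g_i(x) = a_i^T x - b_i:
  g_1((-2, 3)) = -2
  g_2((-2, 3)) = 0
Stationarity residual: grad f(x) + sum_i lambda_i a_i = (0, 0)
  -> stationarity OK
Primal feasibility (all g_i <= 0): OK
Dual feasibility (all lambda_i >= 0): OK
Complementary slackness (lambda_i * g_i(x) = 0 for all i): OK

Verdict: yes, KKT holds.

yes


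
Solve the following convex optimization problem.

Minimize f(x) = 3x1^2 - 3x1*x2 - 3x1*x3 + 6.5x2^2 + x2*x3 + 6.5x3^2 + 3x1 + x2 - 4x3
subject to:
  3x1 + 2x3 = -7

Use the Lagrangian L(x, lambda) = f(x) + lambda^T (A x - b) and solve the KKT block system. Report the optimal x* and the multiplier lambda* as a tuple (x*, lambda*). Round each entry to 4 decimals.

Form the Lagrangian:
  L(x, lambda) = (1/2) x^T Q x + c^T x + lambda^T (A x - b)
Stationarity (grad_x L = 0): Q x + c + A^T lambda = 0.
Primal feasibility: A x = b.

This gives the KKT block system:
  [ Q   A^T ] [ x     ]   [-c ]
  [ A    0  ] [ lambda ] = [ b ]

Solving the linear system:
  x*      = (-2.0351, -0.5122, -0.4473)
  lambda* = (2.1108)
  f(x*)   = 4.9736

x* = (-2.0351, -0.5122, -0.4473), lambda* = (2.1108)


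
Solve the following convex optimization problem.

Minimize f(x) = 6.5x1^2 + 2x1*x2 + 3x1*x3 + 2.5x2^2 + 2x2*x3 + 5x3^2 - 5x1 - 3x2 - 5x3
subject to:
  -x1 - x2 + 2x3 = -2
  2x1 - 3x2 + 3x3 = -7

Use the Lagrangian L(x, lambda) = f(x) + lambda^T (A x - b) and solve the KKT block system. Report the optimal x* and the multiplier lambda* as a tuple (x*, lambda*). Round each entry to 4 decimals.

Form the Lagrangian:
  L(x, lambda) = (1/2) x^T Q x + c^T x + lambda^T (A x - b)
Stationarity (grad_x L = 0): Q x + c + A^T lambda = 0.
Primal feasibility: A x = b.

This gives the KKT block system:
  [ Q   A^T ] [ x     ]   [-c ]
  [ A    0  ] [ lambda ] = [ b ]

Solving the linear system:
  x*      = (-0.3218, 1.9158, -0.203)
  lambda* = (-1.365, 2.2981)
  f(x*)   = 5.1166

x* = (-0.3218, 1.9158, -0.203), lambda* = (-1.365, 2.2981)


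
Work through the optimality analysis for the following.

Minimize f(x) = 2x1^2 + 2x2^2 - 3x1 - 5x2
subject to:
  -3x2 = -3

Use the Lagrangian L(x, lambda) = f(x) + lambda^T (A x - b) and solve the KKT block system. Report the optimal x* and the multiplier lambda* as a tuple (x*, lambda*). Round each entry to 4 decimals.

Form the Lagrangian:
  L(x, lambda) = (1/2) x^T Q x + c^T x + lambda^T (A x - b)
Stationarity (grad_x L = 0): Q x + c + A^T lambda = 0.
Primal feasibility: A x = b.

This gives the KKT block system:
  [ Q   A^T ] [ x     ]   [-c ]
  [ A    0  ] [ lambda ] = [ b ]

Solving the linear system:
  x*      = (0.75, 1)
  lambda* = (-0.3333)
  f(x*)   = -4.125

x* = (0.75, 1), lambda* = (-0.3333)


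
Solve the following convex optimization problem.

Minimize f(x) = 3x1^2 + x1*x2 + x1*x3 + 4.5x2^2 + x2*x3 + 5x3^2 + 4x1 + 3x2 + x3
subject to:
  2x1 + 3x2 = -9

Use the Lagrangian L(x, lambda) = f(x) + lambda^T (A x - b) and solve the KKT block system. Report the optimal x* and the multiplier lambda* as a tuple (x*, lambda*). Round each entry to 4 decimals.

Form the Lagrangian:
  L(x, lambda) = (1/2) x^T Q x + c^T x + lambda^T (A x - b)
Stationarity (grad_x L = 0): Q x + c + A^T lambda = 0.
Primal feasibility: A x = b.

This gives the KKT block system:
  [ Q   A^T ] [ x     ]   [-c ]
  [ A    0  ] [ lambda ] = [ b ]

Solving the linear system:
  x*      = (-1.9718, -1.6855, 0.2657)
  lambda* = (4.6252)
  f(x*)   = 14.4743

x* = (-1.9718, -1.6855, 0.2657), lambda* = (4.6252)


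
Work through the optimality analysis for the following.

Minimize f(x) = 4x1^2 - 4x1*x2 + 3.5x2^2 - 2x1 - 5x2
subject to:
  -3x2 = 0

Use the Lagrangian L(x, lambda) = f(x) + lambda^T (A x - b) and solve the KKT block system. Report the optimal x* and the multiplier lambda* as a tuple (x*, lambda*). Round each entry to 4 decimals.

Form the Lagrangian:
  L(x, lambda) = (1/2) x^T Q x + c^T x + lambda^T (A x - b)
Stationarity (grad_x L = 0): Q x + c + A^T lambda = 0.
Primal feasibility: A x = b.

This gives the KKT block system:
  [ Q   A^T ] [ x     ]   [-c ]
  [ A    0  ] [ lambda ] = [ b ]

Solving the linear system:
  x*      = (0.25, 0)
  lambda* = (-2)
  f(x*)   = -0.25

x* = (0.25, 0), lambda* = (-2)


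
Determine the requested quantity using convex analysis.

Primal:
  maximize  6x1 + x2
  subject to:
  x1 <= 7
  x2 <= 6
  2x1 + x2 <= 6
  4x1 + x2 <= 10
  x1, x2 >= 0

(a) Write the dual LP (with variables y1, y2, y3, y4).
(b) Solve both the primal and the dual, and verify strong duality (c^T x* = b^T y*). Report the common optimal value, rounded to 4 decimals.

The standard primal-dual pair for 'max c^T x s.t. A x <= b, x >= 0' is:
  Dual:  min b^T y  s.t.  A^T y >= c,  y >= 0.

So the dual LP is:
  minimize  7y1 + 6y2 + 6y3 + 10y4
  subject to:
    y1 + 2y3 + 4y4 >= 6
    y2 + y3 + y4 >= 1
    y1, y2, y3, y4 >= 0

Solving the primal: x* = (2.5, 0).
  primal value c^T x* = 15.
Solving the dual: y* = (0, 0, 0, 1.5).
  dual value b^T y* = 15.
Strong duality: c^T x* = b^T y*. Confirmed.

15


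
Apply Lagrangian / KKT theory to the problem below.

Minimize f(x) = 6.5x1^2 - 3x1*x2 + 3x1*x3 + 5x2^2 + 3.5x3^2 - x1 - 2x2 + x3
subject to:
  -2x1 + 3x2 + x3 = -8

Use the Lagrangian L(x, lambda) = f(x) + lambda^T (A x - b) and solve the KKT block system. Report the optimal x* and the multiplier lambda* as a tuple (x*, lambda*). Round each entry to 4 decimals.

Form the Lagrangian:
  L(x, lambda) = (1/2) x^T Q x + c^T x + lambda^T (A x - b)
Stationarity (grad_x L = 0): Q x + c + A^T lambda = 0.
Primal feasibility: A x = b.

This gives the KKT block system:
  [ Q   A^T ] [ x     ]   [-c ]
  [ A    0  ] [ lambda ] = [ b ]

Solving the linear system:
  x*      = (1.1049, -1.4155, -1.5435)
  lambda* = (6.49)
  f(x*)   = 26.0514

x* = (1.1049, -1.4155, -1.5435), lambda* = (6.49)


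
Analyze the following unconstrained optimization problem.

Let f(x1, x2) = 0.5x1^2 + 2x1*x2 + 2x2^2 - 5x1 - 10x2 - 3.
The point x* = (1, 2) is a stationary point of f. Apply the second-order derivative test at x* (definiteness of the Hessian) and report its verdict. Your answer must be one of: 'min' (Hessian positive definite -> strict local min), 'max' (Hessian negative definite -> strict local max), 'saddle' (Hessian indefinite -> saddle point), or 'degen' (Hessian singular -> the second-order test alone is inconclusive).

Compute the Hessian H = grad^2 f:
  H = [[1, 2], [2, 4]]
Verify stationarity: grad f(x*) = H x* + g = (0, 0).
Eigenvalues of H: 0, 5.
H has a zero eigenvalue (singular; positive semidefinite but not definite), so H is neither positive definite, negative definite, nor indefinite. The second-order test alone is inconclusive -> degen.
(Indeed, f is constant along the null direction of H through x*, so x* is not a strict local extremum.)

degen


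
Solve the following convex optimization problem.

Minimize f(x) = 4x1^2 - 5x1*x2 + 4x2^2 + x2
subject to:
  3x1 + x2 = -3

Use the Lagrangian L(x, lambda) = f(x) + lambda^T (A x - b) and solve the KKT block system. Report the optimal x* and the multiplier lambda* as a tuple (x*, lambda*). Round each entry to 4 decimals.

Form the Lagrangian:
  L(x, lambda) = (1/2) x^T Q x + c^T x + lambda^T (A x - b)
Stationarity (grad_x L = 0): Q x + c + A^T lambda = 0.
Primal feasibility: A x = b.

This gives the KKT block system:
  [ Q   A^T ] [ x     ]   [-c ]
  [ A    0  ] [ lambda ] = [ b ]

Solving the linear system:
  x*      = (-0.7636, -0.7091)
  lambda* = (0.8545)
  f(x*)   = 0.9273

x* = (-0.7636, -0.7091), lambda* = (0.8545)


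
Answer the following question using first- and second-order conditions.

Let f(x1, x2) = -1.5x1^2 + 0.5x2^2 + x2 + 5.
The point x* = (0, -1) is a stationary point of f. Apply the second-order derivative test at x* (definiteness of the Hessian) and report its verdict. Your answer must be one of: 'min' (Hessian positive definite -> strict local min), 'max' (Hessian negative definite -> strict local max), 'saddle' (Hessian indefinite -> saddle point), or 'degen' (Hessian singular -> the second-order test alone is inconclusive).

Compute the Hessian H = grad^2 f:
  H = [[-3, 0], [0, 1]]
Verify stationarity: grad f(x*) = H x* + g = (0, 0).
Eigenvalues of H: -3, 1.
Eigenvalues have mixed signs, so H is indefinite -> x* is a saddle point.

saddle


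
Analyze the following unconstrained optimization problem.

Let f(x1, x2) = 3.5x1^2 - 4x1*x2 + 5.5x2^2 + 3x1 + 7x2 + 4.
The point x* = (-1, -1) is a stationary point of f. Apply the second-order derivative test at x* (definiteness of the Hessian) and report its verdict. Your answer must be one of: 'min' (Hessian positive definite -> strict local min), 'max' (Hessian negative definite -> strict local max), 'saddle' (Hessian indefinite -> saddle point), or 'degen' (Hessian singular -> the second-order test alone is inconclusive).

Compute the Hessian H = grad^2 f:
  H = [[7, -4], [-4, 11]]
Verify stationarity: grad f(x*) = H x* + g = (0, 0).
Eigenvalues of H: 4.5279, 13.4721.
Both eigenvalues > 0, so H is positive definite -> x* is a strict local min.

min


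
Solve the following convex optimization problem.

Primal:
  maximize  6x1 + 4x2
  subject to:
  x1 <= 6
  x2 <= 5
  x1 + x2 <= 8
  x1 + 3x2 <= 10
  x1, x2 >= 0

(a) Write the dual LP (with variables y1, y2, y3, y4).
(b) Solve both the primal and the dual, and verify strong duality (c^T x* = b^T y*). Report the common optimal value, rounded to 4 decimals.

The standard primal-dual pair for 'max c^T x s.t. A x <= b, x >= 0' is:
  Dual:  min b^T y  s.t.  A^T y >= c,  y >= 0.

So the dual LP is:
  minimize  6y1 + 5y2 + 8y3 + 10y4
  subject to:
    y1 + y3 + y4 >= 6
    y2 + y3 + 3y4 >= 4
    y1, y2, y3, y4 >= 0

Solving the primal: x* = (6, 1.3333).
  primal value c^T x* = 41.3333.
Solving the dual: y* = (4.6667, 0, 0, 1.3333).
  dual value b^T y* = 41.3333.
Strong duality: c^T x* = b^T y*. Confirmed.

41.3333


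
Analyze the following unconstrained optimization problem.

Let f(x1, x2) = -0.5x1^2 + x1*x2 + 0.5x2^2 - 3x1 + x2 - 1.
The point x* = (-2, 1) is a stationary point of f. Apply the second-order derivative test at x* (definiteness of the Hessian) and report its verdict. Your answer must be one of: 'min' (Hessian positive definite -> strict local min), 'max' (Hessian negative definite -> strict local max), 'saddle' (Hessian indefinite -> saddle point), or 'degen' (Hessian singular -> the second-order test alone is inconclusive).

Compute the Hessian H = grad^2 f:
  H = [[-1, 1], [1, 1]]
Verify stationarity: grad f(x*) = H x* + g = (0, 0).
Eigenvalues of H: -1.4142, 1.4142.
Eigenvalues have mixed signs, so H is indefinite -> x* is a saddle point.

saddle
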